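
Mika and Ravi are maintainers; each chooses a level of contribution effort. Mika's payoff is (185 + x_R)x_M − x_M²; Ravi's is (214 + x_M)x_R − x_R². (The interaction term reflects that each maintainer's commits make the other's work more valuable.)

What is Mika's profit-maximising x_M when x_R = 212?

Expanding Mika's payoff: 185x_M + x_Rx_M − x_M².
∂π/∂x_M = 185 + x_R − 2x_M = 0, so x_M = 92.5 + 0.5x_R.
At x_R = 212: x_M = 92.5 + 0.5·212 = 198.5.

198.5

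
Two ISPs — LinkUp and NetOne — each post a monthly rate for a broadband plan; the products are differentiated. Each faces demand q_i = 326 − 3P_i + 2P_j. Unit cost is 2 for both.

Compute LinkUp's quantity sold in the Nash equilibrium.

243

LinkUp's profit: π = (P_{LinkUp} − 2)(326 − 3P_{LinkUp} + 2P_{NetOne}).
∂π/∂P_{LinkUp} = 332 − 6P_{LinkUp} + 2P_{NetOne} = 0 ⇒ P_{LinkUp} = 166/3 + (1/3)P_{NetOne}.
By symmetry P_{NetOne} = P_{LinkUp}; substituting into the reaction function, (2/3)P_{LinkUp} = 166/3 and P_{LinkUp} = 83.
q_{LinkUp} = 326 − 3·83 + 2·83 = 243.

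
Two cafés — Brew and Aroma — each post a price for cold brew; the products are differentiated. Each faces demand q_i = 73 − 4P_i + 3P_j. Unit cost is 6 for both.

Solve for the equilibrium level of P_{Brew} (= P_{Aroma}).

Brew's profit: π = (P_{Brew} − 6)(73 − 4P_{Brew} + 3P_{Aroma}).
∂π/∂P_{Brew} = 97 − 8P_{Brew} + 3P_{Aroma} = 0 ⇒ P_{Brew} = 12.125 + 0.375P_{Aroma}.
By symmetry P_{Aroma} = P_{Brew}; substituting into the reaction function, 0.625P_{Brew} = 12.125 and P_{Brew} = 19.4.

19.4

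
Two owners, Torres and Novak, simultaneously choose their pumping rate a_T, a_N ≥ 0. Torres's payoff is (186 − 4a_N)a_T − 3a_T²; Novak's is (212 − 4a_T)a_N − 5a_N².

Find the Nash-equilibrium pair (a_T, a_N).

Expanding Torres's payoff: 186a_T − 4a_Na_T − 3a_T².
∂π/∂a_T = 186 − 4a_N − 6a_T = 0, so a_T = 31 − (2/3)a_N.
Likewise for Novak: a_N = 21.2 − 0.4a_T.
Substituting the second reaction function into the first: a_T = 31 − (2/3)(21.2 − 0.4a_T), which gives (11/15)a_T = 253/15 ⇒ a_T = 23.
Then a_N = 21.2 − 0.4·23 = 12.

23, 12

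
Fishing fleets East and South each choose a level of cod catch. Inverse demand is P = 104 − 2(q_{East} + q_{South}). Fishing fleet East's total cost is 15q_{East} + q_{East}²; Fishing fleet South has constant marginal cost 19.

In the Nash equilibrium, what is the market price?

52.2

Fishing fleet East's profit: π = q_{East}(104 − 2(q_{East} + q_{South})) − 15q_{East} − q_{East}².
∂π/∂q_{East} = 89 − 6q_{East} − 2q_{South} = 0, so q_{East} = 89/6 − (1/3)q_{South}.
For South: ∂π/∂q_{South} = 85 − 4q_{South} − 2q_{East} = 0 ⇒ q_{South} = 21.25 − 0.5q_{East}.
Plugging q_{South} into East's best response: q_{East} = 89/6 − (1/3)(21.25 − 0.5q_{East}) ⇒ (5/6)q_{East} = 7.75, so q_{East} = 9.3.
Then q_{South} = 21.25 − 0.5·9.3 = 16.6.
Equilibrium price: P = 104 − 2·25.9 = 52.2.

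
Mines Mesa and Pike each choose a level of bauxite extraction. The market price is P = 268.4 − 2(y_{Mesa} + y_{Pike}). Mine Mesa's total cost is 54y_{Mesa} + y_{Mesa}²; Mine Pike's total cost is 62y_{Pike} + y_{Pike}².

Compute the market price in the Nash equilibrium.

163.2

Mine Mesa's profit: π = y_{Mesa}(268.4 − 2(y_{Mesa} + y_{Pike})) − 54y_{Mesa} − y_{Mesa}².
∂π/∂y_{Mesa} = 214.4 − 6y_{Mesa} − 2y_{Pike} = 0, so y_{Mesa} = 536/15 − (1/3)y_{Pike}.
By the same steps for Pike: y_{Pike} = 34.4 − (1/3)y_{Mesa}.
Plugging y_{Pike} into Mesa's best response: y_{Mesa} = 536/15 − (1/3)(34.4 − (1/3)y_{Mesa}) ⇒ (8/9)y_{Mesa} = 364/15, so y_{Mesa} = 27.3.
Then y_{Pike} = 34.4 − (1/3)·27.3 = 25.3.
Equilibrium price: P = 268.4 − 2·52.6 = 163.2.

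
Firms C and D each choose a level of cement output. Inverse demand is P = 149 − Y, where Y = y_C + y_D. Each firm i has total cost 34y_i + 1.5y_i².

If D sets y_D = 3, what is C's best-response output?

Firm C's profit: π = y_C(149 − (y_C + y_D)) − 34y_C − 1.5y_C².
∂π/∂y_C = 115 − 5y_C − y_D = 0, so y_C = 23 − 0.2y_D.
At y_D = 3: y_C = 23 − 0.2·3 = 22.4.

22.4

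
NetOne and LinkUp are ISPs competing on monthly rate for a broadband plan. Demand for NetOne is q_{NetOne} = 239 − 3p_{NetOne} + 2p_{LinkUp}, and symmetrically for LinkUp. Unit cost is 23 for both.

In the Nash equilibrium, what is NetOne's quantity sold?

162

NetOne's profit: π = (p_{NetOne} − 23)(239 − 3p_{NetOne} + 2p_{LinkUp}).
∂π/∂p_{NetOne} = 308 − 6p_{NetOne} + 2p_{LinkUp} = 0 ⇒ p_{NetOne} = 154/3 + (1/3)p_{LinkUp}.
Setting p_{NetOne} = p_{LinkUp} in the reaction function: p_{NetOne} = 154/3 + (1/3)p_{NetOne}, so p_{NetOne} = (154/3) / (2/3) = 77.
q_{NetOne} = 239 − 3·77 + 2·77 = 162.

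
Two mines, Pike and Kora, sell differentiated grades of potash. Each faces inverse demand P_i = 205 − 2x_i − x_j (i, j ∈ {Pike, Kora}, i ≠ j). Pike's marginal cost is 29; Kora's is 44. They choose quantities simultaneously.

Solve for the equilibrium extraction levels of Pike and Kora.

Mine Pike's profit: π = x_{Pike}(205 − 2x_{Pike} − x_{Kora}) − 29x_{Pike}.
∂π/∂x_{Pike} = 176 − 4x_{Pike} − x_{Kora} = 0 ⇒ x_{Pike} = 44 − 0.25x_{Kora}.
Similarly x_{Kora} = 40.25 − 0.25x_{Pike}.
Plugging x_{Kora} into Pike's best response: x_{Pike} = 44 − 0.25(40.25 − 0.25x_{Pike}) ⇒ 0.9375x_{Pike} = 33.9375, so x_{Pike} = 36.2.
Then x_{Kora} = 40.25 − 0.25·36.2 = 31.2.

36.2, 31.2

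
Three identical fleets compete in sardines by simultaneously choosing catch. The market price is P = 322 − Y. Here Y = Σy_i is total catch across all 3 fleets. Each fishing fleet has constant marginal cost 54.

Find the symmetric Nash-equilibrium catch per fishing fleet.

67

A representative fishing fleet's profit is π_i = y_i(322 − Y) − 54y_i, with Y = y_i + Σ_{j≠i} y_j.
First-order condition: 268 − 2y_i − Σ_{j≠i} y_j = 0.
With identical fishing fleets, set every y_j = y: then 268 − 2y − 2y = 0, i.e. y = 268/4 = 67.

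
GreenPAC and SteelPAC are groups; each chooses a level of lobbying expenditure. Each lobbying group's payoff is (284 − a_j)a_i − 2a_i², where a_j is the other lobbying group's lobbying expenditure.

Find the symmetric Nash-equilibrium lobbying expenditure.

56.8

GreenPAC's payoff is (284 − a_S)a_G − 2a_G².
∂π/∂a_G = 284 − a_S − 4a_G = 0, so a_G = 71 − 0.25a_S.
By symmetry a_S = a_G; substituting into the reaction function, 1.25a_G = 71 and a_G = 56.8.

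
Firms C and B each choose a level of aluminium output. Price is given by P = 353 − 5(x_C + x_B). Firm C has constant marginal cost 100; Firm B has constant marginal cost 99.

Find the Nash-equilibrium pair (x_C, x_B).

16.8, 17

Firm C's profit: π = x_C(353 − 5(x_C + x_B)) − 100x_C.
∂π/∂x_C = 253 − 10x_C − 5x_B = 0, so x_C = 25.3 − 0.5x_B.
By the same steps for B: x_B = 25.4 − 0.5x_C.
Solving the two reaction functions simultaneously: (1 − (−0.5)(−0.5))x_C = 25.3 − 0.5·25.4, so 0.75x_C = 12.6 and x_C = 16.8.
Then x_B = 25.4 − 0.5·16.8 = 17.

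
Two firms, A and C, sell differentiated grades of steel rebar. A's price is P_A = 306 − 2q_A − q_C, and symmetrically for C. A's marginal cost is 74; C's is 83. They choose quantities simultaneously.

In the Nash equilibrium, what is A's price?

168

Firm A's profit: π = q_A(306 − 2q_A − q_C) − 74q_A.
∂π/∂q_A = 232 − 4q_A − q_C = 0 ⇒ q_A = 58 − 0.25q_C.
Similarly q_C = 55.75 − 0.25q_A.
Plugging q_C into A's best response: q_A = 58 − 0.25(55.75 − 0.25q_A) ⇒ 0.9375q_A = 44.0625, so q_A = 47.
Then q_C = 55.75 − 0.25·47 = 44.
P_A = 306 − 2·47 − 44 = 168.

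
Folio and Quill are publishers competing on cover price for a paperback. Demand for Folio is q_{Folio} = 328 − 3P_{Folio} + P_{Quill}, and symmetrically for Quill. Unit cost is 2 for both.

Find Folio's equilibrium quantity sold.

Folio's profit: π = (P_{Folio} − 2)(328 − 3P_{Folio} + P_{Quill}).
∂π/∂P_{Folio} = 334 − 6P_{Folio} + P_{Quill} = 0 ⇒ P_{Folio} = 167/3 + (1/6)P_{Quill}.
Setting P_{Folio} = P_{Quill} in the reaction function: P_{Folio} = 167/3 + (1/6)P_{Folio}, so P_{Folio} = (167/3) / (5/6) = 66.8.
q_{Folio} = 328 − 3·66.8 + 66.8 = 194.4.

194.4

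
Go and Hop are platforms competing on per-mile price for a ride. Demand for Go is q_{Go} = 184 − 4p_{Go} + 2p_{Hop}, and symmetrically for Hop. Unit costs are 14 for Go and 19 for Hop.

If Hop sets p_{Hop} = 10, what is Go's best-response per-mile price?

32.5

Go's profit: π = (p_{Go} − 14)(184 − 4p_{Go} + 2p_{Hop}).
∂π/∂p_{Go} = 240 − 8p_{Go} + 2p_{Hop} = 0 ⇒ p_{Go} = 30 + 0.25p_{Hop}.
At p_{Hop} = 10: p_{Go} = 30 + 0.25·10 = 32.5.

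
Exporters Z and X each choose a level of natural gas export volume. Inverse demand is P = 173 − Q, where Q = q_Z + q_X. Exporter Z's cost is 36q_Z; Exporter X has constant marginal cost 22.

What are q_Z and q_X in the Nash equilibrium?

41, 55

Exporter Z's profit: π = q_Z(173 − (q_Z + q_X)) − 36q_Z.
∂π/∂q_Z = 137 − 2q_Z − q_X = 0, so q_Z = 68.5 − 0.5q_X.
By the same steps for X: q_X = 75.5 − 0.5q_Z.
Solving the two reaction functions simultaneously: (1 − (−0.5)(−0.5))q_Z = 68.5 − 0.5·75.5, so 0.75q_Z = 30.75 and q_Z = 41.
Then q_X = 75.5 − 0.5·41 = 55.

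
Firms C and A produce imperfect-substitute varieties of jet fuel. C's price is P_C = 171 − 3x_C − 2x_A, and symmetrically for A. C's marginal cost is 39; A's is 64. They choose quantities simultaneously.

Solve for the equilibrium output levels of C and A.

Firm C's profit: π = x_C(171 − 3x_C − 2x_A) − 39x_C.
∂π/∂x_C = 132 − 6x_C − 2x_A = 0 ⇒ x_C = 22 − (1/3)x_A.
Similarly x_A = 107/6 − (1/3)x_C.
Solving the two reaction functions simultaneously: (1 − (−1/3)(−1/3))x_C = 22 − (1/3)·(107/6), so (8/9)x_C = 289/18 and x_C = 18.0625.
Then x_A = 107/6 − (1/3)·18.0625 = 11.8125.

18.0625, 11.8125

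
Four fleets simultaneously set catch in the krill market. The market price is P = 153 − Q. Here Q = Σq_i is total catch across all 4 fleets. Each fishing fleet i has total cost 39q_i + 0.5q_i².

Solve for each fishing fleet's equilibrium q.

A representative fishing fleet's profit is π_i = q_i(153 − Q) − 39q_i − 0.5q_i², with Q = q_i + Σ_{j≠i} q_j.
First-order condition: 114 − 3q_i − Σ_{j≠i} q_j = 0.
In a symmetric equilibrium every fishing fleet chooses the same q, so Σ_{j≠i} q_j = 3q. The condition becomes 114 − 6q = 0, giving q = 114/6 = 19.

19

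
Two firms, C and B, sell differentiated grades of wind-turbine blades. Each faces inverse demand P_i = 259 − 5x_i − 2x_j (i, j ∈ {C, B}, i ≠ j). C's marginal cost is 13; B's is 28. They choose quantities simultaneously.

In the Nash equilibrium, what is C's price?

Firm C's profit: π = x_C(259 − 5x_C − 2x_B) − 13x_C.
∂π/∂x_C = 246 − 10x_C − 2x_B = 0 ⇒ x_C = 24.6 − 0.2x_B.
Similarly x_B = 23.1 − 0.2x_C.
Solving the two reaction functions simultaneously: (1 − (−0.2)(−0.2))x_C = 24.6 − 0.2·23.1, so 0.96x_C = 19.98 and x_C = 20.8125.
Then x_B = 23.1 − 0.2·20.8125 = 18.9375.
P_C = 259 − 5·20.8125 − 2·18.9375 = 117.0625.

117.0625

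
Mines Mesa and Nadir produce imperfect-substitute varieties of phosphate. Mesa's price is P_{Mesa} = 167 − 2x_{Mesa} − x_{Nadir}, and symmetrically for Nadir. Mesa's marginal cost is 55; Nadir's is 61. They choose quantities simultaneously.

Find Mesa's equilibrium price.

Mine Mesa's profit: π = x_{Mesa}(167 − 2x_{Mesa} − x_{Nadir}) − 55x_{Mesa}.
∂π/∂x_{Mesa} = 112 − 4x_{Mesa} − x_{Nadir} = 0 ⇒ x_{Mesa} = 28 − 0.25x_{Nadir}.
Similarly x_{Nadir} = 26.5 − 0.25x_{Mesa}.
Plugging x_{Nadir} into Mesa's best response: x_{Mesa} = 28 − 0.25(26.5 − 0.25x_{Mesa}) ⇒ 0.9375x_{Mesa} = 21.375, so x_{Mesa} = 22.8.
Then x_{Nadir} = 26.5 − 0.25·22.8 = 20.8.
P_{Mesa} = 167 − 2·22.8 − 20.8 = 100.6.

100.6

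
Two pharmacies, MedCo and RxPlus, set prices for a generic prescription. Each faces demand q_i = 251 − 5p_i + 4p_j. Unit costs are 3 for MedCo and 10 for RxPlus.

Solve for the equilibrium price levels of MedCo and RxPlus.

MedCo's profit: π = (p_{MedCo} − 3)(251 − 5p_{MedCo} + 4p_{RxPlus}).
∂π/∂p_{MedCo} = 266 − 10p_{MedCo} + 4p_{RxPlus} = 0 ⇒ p_{MedCo} = 26.6 + 0.4p_{RxPlus}.
Similarly p_{RxPlus} = 30.1 + 0.4p_{MedCo}.
Plugging p_{RxPlus} into MedCo's best response: p_{MedCo} = 26.6 + 0.4(30.1 + 0.4p_{MedCo}) ⇒ 0.84p_{MedCo} = 38.64, so p_{MedCo} = 46.
Then p_{RxPlus} = 30.1 + 0.4·46 = 48.5.

46, 48.5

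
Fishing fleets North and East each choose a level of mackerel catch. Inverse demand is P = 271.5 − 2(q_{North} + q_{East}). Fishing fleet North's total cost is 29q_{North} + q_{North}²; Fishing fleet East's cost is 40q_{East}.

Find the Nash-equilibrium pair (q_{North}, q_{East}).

25.35, 45.2

Fishing fleet North's profit: π = q_{North}(271.5 − 2(q_{North} + q_{East})) − 29q_{North} − q_{North}².
∂π/∂q_{North} = 242.5 − 6q_{North} − 2q_{East} = 0, so q_{North} = 485/12 − (1/3)q_{East}.
For East: ∂π/∂q_{East} = 231.5 − 4q_{East} − 2q_{North} = 0 ⇒ q_{East} = 57.875 − 0.5q_{North}.
Plugging q_{East} into North's best response: q_{North} = 485/12 − (1/3)(57.875 − 0.5q_{North}) ⇒ (5/6)q_{North} = 21.125, so q_{North} = 25.35.
Then q_{East} = 57.875 − 0.5·25.35 = 45.2.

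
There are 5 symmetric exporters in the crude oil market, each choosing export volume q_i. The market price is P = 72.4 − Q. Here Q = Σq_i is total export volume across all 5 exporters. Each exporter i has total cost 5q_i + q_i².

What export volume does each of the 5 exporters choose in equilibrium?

8.425

A representative exporter's profit is π_i = q_i(72.4 − Q) − 5q_i − q_i², with Q = q_i + Σ_{j≠i} q_j.
First-order condition: 67.4 − 4q_i − Σ_{j≠i} q_j = 0.
With identical exporters, set every q_j = q: then 67.4 − 4q − 4q = 0, i.e. q = 67.4/8 = 8.425.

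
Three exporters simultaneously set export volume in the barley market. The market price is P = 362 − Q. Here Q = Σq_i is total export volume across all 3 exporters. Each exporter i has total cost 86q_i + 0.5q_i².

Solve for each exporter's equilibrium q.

55.2

A representative exporter's profit is π_i = q_i(362 − Q) − 86q_i − 0.5q_i², with Q = q_i + Σ_{j≠i} q_j.
First-order condition: 276 − 3q_i − Σ_{j≠i} q_j = 0.
Imposing symmetry (q_j = q for all j) turns Σ_{j≠i} q_j into 2q, so 276 = 5q and q = 55.2.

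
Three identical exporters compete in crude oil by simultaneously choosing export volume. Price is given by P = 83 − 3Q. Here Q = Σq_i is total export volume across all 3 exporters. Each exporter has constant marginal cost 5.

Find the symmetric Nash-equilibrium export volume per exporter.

6.5

A representative exporter's profit is π_i = q_i(83 − 3Q) − 5q_i, with Q = q_i + Σ_{j≠i} q_j.
First-order condition: 78 − 6q_i − 3Σ_{j≠i} q_j = 0.
With identical exporters, set every q_j = q: then 78 − 6q − 6q = 0, i.e. q = 78/12 = 6.5.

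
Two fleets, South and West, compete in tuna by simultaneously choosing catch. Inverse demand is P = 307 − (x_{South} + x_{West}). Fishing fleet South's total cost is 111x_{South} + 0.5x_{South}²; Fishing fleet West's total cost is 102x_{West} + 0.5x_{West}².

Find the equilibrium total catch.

100.25

Fishing fleet South's profit: π = x_{South}(307 − (x_{South} + x_{West})) − 111x_{South} − 0.5x_{South}².
∂π/∂x_{South} = 196 − 3x_{South} − x_{West} = 0, so x_{South} = 196/3 − (1/3)x_{West}.
By the same steps for West: x_{West} = 205/3 − (1/3)x_{South}.
Substituting the second reaction function into the first: x_{South} = 196/3 − (1/3)(205/3 − (1/3)x_{South}), which gives (8/9)x_{South} = 383/9 ⇒ x_{South} = 47.875.
Then x_{West} = 205/3 − (1/3)·47.875 = 52.375.
Total catch: 47.875 + 52.375 = 100.25.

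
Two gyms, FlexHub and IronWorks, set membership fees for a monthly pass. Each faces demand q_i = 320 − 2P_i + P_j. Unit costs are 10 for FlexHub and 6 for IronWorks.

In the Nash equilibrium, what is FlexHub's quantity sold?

205.6

FlexHub's profit: π = (P_{FlexHub} − 10)(320 − 2P_{FlexHub} + P_{IronWorks}).
∂π/∂P_{FlexHub} = 340 − 4P_{FlexHub} + P_{IronWorks} = 0 ⇒ P_{FlexHub} = 85 + 0.25P_{IronWorks}.
Similarly P_{IronWorks} = 83 + 0.25P_{FlexHub}.
Substituting the second reaction function into the first: P_{FlexHub} = 85 + 0.25(83 + 0.25P_{FlexHub}), which gives 0.9375P_{FlexHub} = 105.75 ⇒ P_{FlexHub} = 112.8.
Then P_{IronWorks} = 83 + 0.25·112.8 = 111.2.
q_{FlexHub} = 320 − 2·112.8 + 111.2 = 205.6.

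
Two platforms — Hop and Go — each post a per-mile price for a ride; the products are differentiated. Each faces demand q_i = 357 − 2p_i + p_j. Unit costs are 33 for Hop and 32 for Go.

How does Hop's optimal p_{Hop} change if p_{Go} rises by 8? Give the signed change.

2

Hop's profit: π = (p_{Hop} − 33)(357 − 2p_{Hop} + p_{Go}).
∂π/∂p_{Hop} = 423 − 4p_{Hop} + p_{Go} = 0 ⇒ p_{Hop} = 105.75 + 0.25p_{Go}.
The reaction-function slope is 0.25, so an 8-unit rise in p_{Go} moves p_{Hop} by 0.25 × 8 = 2. Hop's best response rises — the actions are strategic complements.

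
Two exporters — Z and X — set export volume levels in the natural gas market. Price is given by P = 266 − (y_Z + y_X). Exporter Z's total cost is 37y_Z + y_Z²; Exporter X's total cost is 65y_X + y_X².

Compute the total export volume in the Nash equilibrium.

Exporter Z's profit: π = y_Z(266 − (y_Z + y_X)) − 37y_Z − y_Z².
∂π/∂y_Z = 229 − 4y_Z − y_X = 0, so y_Z = 57.25 − 0.25y_X.
By the same steps for X: y_X = 50.25 − 0.25y_Z.
Substituting the second reaction function into the first: y_Z = 57.25 − 0.25(50.25 − 0.25y_Z), which gives 0.9375y_Z = 44.6875 ⇒ y_Z = 143/3.
Then y_X = 50.25 − 0.25·(143/3) = 115/3.
Total export volume: 143/3 + 115/3 = 86.

86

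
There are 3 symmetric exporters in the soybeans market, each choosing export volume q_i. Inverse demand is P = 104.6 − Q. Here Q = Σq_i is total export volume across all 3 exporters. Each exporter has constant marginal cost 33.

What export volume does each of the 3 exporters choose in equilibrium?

17.9

A representative exporter's profit is π_i = q_i(104.6 − Q) − 33q_i, with Q = q_i + Σ_{j≠i} q_j.
First-order condition: 71.6 − 2q_i − Σ_{j≠i} q_j = 0.
With identical exporters, set every q_j = q: then 71.6 − 2q − 2q = 0, i.e. q = 71.6/4 = 17.9.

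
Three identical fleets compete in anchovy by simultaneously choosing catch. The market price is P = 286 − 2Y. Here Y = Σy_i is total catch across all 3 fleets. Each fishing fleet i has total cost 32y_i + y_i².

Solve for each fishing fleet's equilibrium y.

A representative fishing fleet's profit is π_i = y_i(286 − 2Y) − 32y_i − y_i², with Y = y_i + Σ_{j≠i} y_j.
First-order condition: 254 − 6y_i − 2Σ_{j≠i} y_j = 0.
In a symmetric equilibrium every fishing fleet chooses the same y, so Σ_{j≠i} y_j = 2y. The condition becomes 254 − 10y = 0, giving y = 254/10 = 25.4.

25.4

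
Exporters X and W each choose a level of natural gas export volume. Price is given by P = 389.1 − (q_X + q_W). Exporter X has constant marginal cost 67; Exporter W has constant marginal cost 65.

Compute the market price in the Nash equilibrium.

Exporter X's profit: π = q_X(389.1 − (q_X + q_W)) − 67q_X.
∂π/∂q_X = 322.1 − 2q_X − q_W = 0, so q_X = 161.05 − 0.5q_W.
By the same steps for W: q_W = 162.05 − 0.5q_X.
Substituting the second reaction function into the first: q_X = 161.05 − 0.5(162.05 − 0.5q_X), which gives 0.75q_X = 80.025 ⇒ q_X = 106.7.
Then q_W = 162.05 − 0.5·106.7 = 108.7.
Equilibrium price: P = 389.1 − 215.4 = 173.7.

173.7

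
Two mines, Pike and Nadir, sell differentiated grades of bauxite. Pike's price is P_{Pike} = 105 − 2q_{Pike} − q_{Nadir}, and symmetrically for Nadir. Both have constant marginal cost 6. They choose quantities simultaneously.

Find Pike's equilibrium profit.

Mine Pike's profit: π = q_{Pike}(105 − 2q_{Pike} − q_{Nadir}) − 6q_{Pike}.
∂π/∂q_{Pike} = 99 − 4q_{Pike} − q_{Nadir} = 0 ⇒ q_{Pike} = 24.75 − 0.25q_{Nadir}.
The game is symmetric, so in equilibrium q_{Nadir} = q_{Pike}: the reaction function gives 1.25q_{Pike} = 24.75, hence q_{Pike} = 19.8.
P_{Pike} = 105 − 2·19.8 − 19.8 = 45.6.
Profit = (45.6 − 6)·19.8 = 784.08.

784.08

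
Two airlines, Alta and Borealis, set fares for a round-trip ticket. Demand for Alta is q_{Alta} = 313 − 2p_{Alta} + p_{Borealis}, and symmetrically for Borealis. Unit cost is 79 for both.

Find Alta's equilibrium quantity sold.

156

Alta's profit: π = (p_{Alta} − 79)(313 − 2p_{Alta} + p_{Borealis}).
∂π/∂p_{Alta} = 471 − 4p_{Alta} + p_{Borealis} = 0 ⇒ p_{Alta} = 117.75 + 0.25p_{Borealis}.
The game is symmetric, so in equilibrium p_{Borealis} = p_{Alta}: the reaction function gives 0.75p_{Alta} = 117.75, hence p_{Alta} = 157.
q_{Alta} = 313 − 2·157 + 157 = 156.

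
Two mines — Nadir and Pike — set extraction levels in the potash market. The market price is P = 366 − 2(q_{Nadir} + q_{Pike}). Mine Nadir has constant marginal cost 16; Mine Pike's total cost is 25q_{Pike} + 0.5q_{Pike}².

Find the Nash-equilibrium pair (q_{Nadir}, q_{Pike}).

Mine Nadir's profit: π = q_{Nadir}(366 − 2(q_{Nadir} + q_{Pike})) − 16q_{Nadir}.
∂π/∂q_{Nadir} = 350 − 4q_{Nadir} − 2q_{Pike} = 0, so q_{Nadir} = 87.5 − 0.5q_{Pike}.
For Pike: ∂π/∂q_{Pike} = 341 − 5q_{Pike} − 2q_{Nadir} = 0 ⇒ q_{Pike} = 68.2 − 0.4q_{Nadir}.
Solving the two reaction functions simultaneously: (1 − (−0.5)(−0.4))q_{Nadir} = 87.5 − 0.5·68.2, so 0.8q_{Nadir} = 53.4 and q_{Nadir} = 66.75.
Then q_{Pike} = 68.2 − 0.4·66.75 = 41.5.

66.75, 41.5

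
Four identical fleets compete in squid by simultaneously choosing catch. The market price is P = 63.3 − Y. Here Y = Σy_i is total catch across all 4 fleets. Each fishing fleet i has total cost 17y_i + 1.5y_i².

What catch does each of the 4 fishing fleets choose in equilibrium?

5.7875

A representative fishing fleet's profit is π_i = y_i(63.3 − Y) − 17y_i − 1.5y_i², with Y = y_i + Σ_{j≠i} y_j.
First-order condition: 46.3 − 5y_i − Σ_{j≠i} y_j = 0.
In a symmetric equilibrium every fishing fleet chooses the same y, so Σ_{j≠i} y_j = 3y. The condition becomes 46.3 − 8y = 0, giving y = 46.3/8 = 5.7875.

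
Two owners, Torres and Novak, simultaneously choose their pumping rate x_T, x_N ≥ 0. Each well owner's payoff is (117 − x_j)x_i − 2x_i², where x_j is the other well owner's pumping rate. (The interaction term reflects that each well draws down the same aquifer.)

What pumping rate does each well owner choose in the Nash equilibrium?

23.4

Torres's payoff is (117 − x_N)x_T − 2x_T².
∂π/∂x_T = 117 − x_N − 4x_T = 0, so x_T = 29.25 − 0.25x_N.
The game is symmetric, so in equilibrium x_N = x_T: the reaction function gives 1.25x_T = 29.25, hence x_T = 23.4.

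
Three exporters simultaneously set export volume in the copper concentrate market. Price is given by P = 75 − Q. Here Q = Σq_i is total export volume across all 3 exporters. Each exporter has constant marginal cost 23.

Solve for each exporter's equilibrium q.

A representative exporter's profit is π_i = q_i(75 − Q) − 23q_i, with Q = q_i + Σ_{j≠i} q_j.
First-order condition: 52 − 2q_i − Σ_{j≠i} q_j = 0.
In a symmetric equilibrium every exporter chooses the same q, so Σ_{j≠i} q_j = 2q. The condition becomes 52 − 4q = 0, giving q = 52/4 = 13.

13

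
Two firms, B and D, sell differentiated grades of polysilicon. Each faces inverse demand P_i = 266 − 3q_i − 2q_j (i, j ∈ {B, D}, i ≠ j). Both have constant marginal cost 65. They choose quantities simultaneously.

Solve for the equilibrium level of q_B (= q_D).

Firm B's profit: π = q_B(266 − 3q_B − 2q_D) − 65q_B.
∂π/∂q_B = 201 − 6q_B − 2q_D = 0 ⇒ q_B = 33.5 − (1/3)q_D.
Setting q_B = q_D in the reaction function: q_B = 33.5 − (1/3)q_B, so q_B = 33.5 / (4/3) = 25.125.

25.125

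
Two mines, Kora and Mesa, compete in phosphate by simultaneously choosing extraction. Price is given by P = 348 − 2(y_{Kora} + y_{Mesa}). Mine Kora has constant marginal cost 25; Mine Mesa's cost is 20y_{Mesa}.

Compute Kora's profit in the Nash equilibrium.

5618

Mine Kora's profit: π = y_{Kora}(348 − 2(y_{Kora} + y_{Mesa})) − 25y_{Kora}.
∂π/∂y_{Kora} = 323 − 4y_{Kora} − 2y_{Mesa} = 0, so y_{Kora} = 80.75 − 0.5y_{Mesa}.
By the same steps for Mesa: y_{Mesa} = 82 − 0.5y_{Kora}.
Solving the two reaction functions simultaneously: (1 − (−0.5)(−0.5))y_{Kora} = 80.75 − 0.5·82, so 0.75y_{Kora} = 39.75 and y_{Kora} = 53.
Then y_{Mesa} = 82 − 0.5·53 = 55.5.
Price P = 348 − 2·108.5 = 131.
Kora's profit: (131 − 25)·53 = 5618.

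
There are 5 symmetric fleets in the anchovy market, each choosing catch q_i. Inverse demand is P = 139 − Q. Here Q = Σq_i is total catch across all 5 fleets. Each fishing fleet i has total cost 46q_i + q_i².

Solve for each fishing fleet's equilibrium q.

11.625

A representative fishing fleet's profit is π_i = q_i(139 − Q) − 46q_i − q_i², with Q = q_i + Σ_{j≠i} q_j.
First-order condition: 93 − 4q_i − Σ_{j≠i} q_j = 0.
In a symmetric equilibrium every fishing fleet chooses the same q, so Σ_{j≠i} q_j = 4q. The condition becomes 93 − 8q = 0, giving q = 93/8 = 11.625.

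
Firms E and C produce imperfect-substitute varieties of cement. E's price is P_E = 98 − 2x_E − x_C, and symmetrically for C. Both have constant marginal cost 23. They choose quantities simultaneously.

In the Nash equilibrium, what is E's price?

53

Firm E's profit: π = x_E(98 − 2x_E − x_C) − 23x_E.
∂π/∂x_E = 75 − 4x_E − x_C = 0 ⇒ x_E = 18.75 − 0.25x_C.
By symmetry x_C = x_E; substituting into the reaction function, 1.25x_E = 18.75 and x_E = 15.
P_E = 98 − 2·15 − 15 = 53.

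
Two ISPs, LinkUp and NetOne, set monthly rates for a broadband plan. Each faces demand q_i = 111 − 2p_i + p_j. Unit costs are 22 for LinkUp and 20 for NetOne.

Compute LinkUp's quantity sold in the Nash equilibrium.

LinkUp's profit: π = (p_{LinkUp} − 22)(111 − 2p_{LinkUp} + p_{NetOne}).
∂π/∂p_{LinkUp} = 155 − 4p_{LinkUp} + p_{NetOne} = 0 ⇒ p_{LinkUp} = 38.75 + 0.25p_{NetOne}.
Similarly p_{NetOne} = 37.75 + 0.25p_{LinkUp}.
Plugging p_{NetOne} into LinkUp's best response: p_{LinkUp} = 38.75 + 0.25(37.75 + 0.25p_{LinkUp}) ⇒ 0.9375p_{LinkUp} = 48.1875, so p_{LinkUp} = 51.4.
Then p_{NetOne} = 37.75 + 0.25·51.4 = 50.6.
q_{LinkUp} = 111 − 2·51.4 + 50.6 = 58.8.

58.8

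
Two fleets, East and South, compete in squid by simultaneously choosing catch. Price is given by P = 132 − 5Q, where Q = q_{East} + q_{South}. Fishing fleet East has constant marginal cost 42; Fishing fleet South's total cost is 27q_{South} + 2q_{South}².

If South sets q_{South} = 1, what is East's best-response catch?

8.5

Fishing fleet East's profit: π = q_{East}(132 − 5(q_{East} + q_{South})) − 42q_{East}.
∂π/∂q_{East} = 90 − 10q_{East} − 5q_{South} = 0, so q_{East} = 9 − 0.5q_{South}.
At q_{South} = 1: q_{East} = 9 − 0.5·1 = 8.5.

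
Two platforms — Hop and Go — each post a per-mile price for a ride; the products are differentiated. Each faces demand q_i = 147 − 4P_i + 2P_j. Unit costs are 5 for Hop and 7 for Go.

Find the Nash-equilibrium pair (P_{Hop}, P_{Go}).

28.1, 28.9

Hop's profit: π = (P_{Hop} − 5)(147 − 4P_{Hop} + 2P_{Go}).
∂π/∂P_{Hop} = 167 − 8P_{Hop} + 2P_{Go} = 0 ⇒ P_{Hop} = 20.875 + 0.25P_{Go}.
Similarly P_{Go} = 21.875 + 0.25P_{Hop}.
Plugging P_{Go} into Hop's best response: P_{Hop} = 20.875 + 0.25(21.875 + 0.25P_{Hop}) ⇒ 0.9375P_{Hop} = 843/32, so P_{Hop} = 28.1.
Then P_{Go} = 21.875 + 0.25·28.1 = 28.9.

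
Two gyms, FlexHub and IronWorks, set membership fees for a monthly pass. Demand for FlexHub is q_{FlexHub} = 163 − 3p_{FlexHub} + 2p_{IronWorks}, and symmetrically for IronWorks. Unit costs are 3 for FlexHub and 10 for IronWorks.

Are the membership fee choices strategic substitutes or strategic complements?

strategic complements

FlexHub's profit: π = (p_{FlexHub} − 3)(163 − 3p_{FlexHub} + 2p_{IronWorks}).
∂π/∂p_{FlexHub} = 172 − 6p_{FlexHub} + 2p_{IronWorks} = 0 ⇒ p_{FlexHub} = 86/3 + (1/3)p_{IronWorks}.
The best-response slope dp_{FlexHub}/dp_{IronWorks} = 1/3 > 0: the reaction function is upward-sloping, so the choices are strategic complements.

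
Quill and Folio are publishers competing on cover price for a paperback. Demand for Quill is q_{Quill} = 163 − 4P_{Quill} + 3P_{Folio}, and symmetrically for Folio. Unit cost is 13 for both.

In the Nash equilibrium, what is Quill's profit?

3600

Quill's profit: π = (P_{Quill} − 13)(163 − 4P_{Quill} + 3P_{Folio}).
∂π/∂P_{Quill} = 215 − 8P_{Quill} + 3P_{Folio} = 0 ⇒ P_{Quill} = 26.875 + 0.375P_{Folio}.
Setting P_{Quill} = P_{Folio} in the reaction function: P_{Quill} = 26.875 + 0.375P_{Quill}, so P_{Quill} = 26.875 / 0.625 = 43.
q_{Quill} = 163 − 4·43 + 3·43 = 120.
Profit = (43 − 13)·120 = 3600.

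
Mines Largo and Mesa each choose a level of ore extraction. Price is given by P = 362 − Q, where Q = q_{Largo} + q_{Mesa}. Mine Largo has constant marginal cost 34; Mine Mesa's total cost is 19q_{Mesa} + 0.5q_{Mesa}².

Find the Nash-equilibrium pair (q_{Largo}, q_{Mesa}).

128.2, 71.6

Mine Largo's profit: π = q_{Largo}(362 − (q_{Largo} + q_{Mesa})) − 34q_{Largo}.
∂π/∂q_{Largo} = 328 − 2q_{Largo} − q_{Mesa} = 0, so q_{Largo} = 164 − 0.5q_{Mesa}.
For Mesa: ∂π/∂q_{Mesa} = 343 − 3q_{Mesa} − q_{Largo} = 0 ⇒ q_{Mesa} = 343/3 − (1/3)q_{Largo}.
Substituting the second reaction function into the first: q_{Largo} = 164 − 0.5(343/3 − (1/3)q_{Largo}), which gives (5/6)q_{Largo} = 641/6 ⇒ q_{Largo} = 128.2.
Then q_{Mesa} = 343/3 − (1/3)·128.2 = 71.6.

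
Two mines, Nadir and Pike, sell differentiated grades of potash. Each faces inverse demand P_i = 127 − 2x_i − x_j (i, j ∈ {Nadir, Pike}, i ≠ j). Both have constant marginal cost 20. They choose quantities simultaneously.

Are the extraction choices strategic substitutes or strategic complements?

strategic substitutes

Mine Nadir's profit: π = x_{Nadir}(127 − 2x_{Nadir} − x_{Pike}) − 20x_{Nadir}.
∂π/∂x_{Nadir} = 107 − 4x_{Nadir} − x_{Pike} = 0 ⇒ x_{Nadir} = 26.75 − 0.25x_{Pike}.
The best-response slope dx_{Nadir}/dx_{Pike} = −0.25 < 0: the reaction function is downward-sloping, so the choices are strategic substitutes.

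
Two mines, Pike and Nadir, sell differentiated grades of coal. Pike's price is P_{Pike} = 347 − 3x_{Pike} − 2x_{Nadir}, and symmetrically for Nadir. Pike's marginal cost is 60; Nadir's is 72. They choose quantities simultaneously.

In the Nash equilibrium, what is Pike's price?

169.875

Mine Pike's profit: π = x_{Pike}(347 − 3x_{Pike} − 2x_{Nadir}) − 60x_{Pike}.
∂π/∂x_{Pike} = 287 − 6x_{Pike} − 2x_{Nadir} = 0 ⇒ x_{Pike} = 287/6 − (1/3)x_{Nadir}.
Similarly x_{Nadir} = 275/6 − (1/3)x_{Pike}.
Substituting the second reaction function into the first: x_{Pike} = 287/6 − (1/3)(275/6 − (1/3)x_{Pike}), which gives (8/9)x_{Pike} = 293/9 ⇒ x_{Pike} = 36.625.
Then x_{Nadir} = 275/6 − (1/3)·36.625 = 33.625.
P_{Pike} = 347 − 3·36.625 − 2·33.625 = 169.875.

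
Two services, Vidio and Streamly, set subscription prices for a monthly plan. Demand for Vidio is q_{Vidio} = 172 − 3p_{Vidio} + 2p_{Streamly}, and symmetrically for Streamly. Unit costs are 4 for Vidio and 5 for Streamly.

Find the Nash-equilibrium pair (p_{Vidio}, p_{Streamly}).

46.1875, 46.5625

Vidio's profit: π = (p_{Vidio} − 4)(172 − 3p_{Vidio} + 2p_{Streamly}).
∂π/∂p_{Vidio} = 184 − 6p_{Vidio} + 2p_{Streamly} = 0 ⇒ p_{Vidio} = 92/3 + (1/3)p_{Streamly}.
Similarly p_{Streamly} = 187/6 + (1/3)p_{Vidio}.
Solving the two reaction functions simultaneously: (1 − (1/3)(1/3))p_{Vidio} = 92/3 + (1/3)·(187/6), so (8/9)p_{Vidio} = 739/18 and p_{Vidio} = 46.1875.
Then p_{Streamly} = 187/6 + (1/3)·46.1875 = 46.5625.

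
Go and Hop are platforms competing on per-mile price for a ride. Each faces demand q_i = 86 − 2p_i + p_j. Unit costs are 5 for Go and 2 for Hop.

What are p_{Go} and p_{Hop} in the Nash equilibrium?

Go's profit: π = (p_{Go} − 5)(86 − 2p_{Go} + p_{Hop}).
∂π/∂p_{Go} = 96 − 4p_{Go} + p_{Hop} = 0 ⇒ p_{Go} = 24 + 0.25p_{Hop}.
Similarly p_{Hop} = 22.5 + 0.25p_{Go}.
Solving the two reaction functions simultaneously: (1 − (0.25)(0.25))p_{Go} = 24 + 0.25·22.5, so 0.9375p_{Go} = 29.625 and p_{Go} = 31.6.
Then p_{Hop} = 22.5 + 0.25·31.6 = 30.4.

31.6, 30.4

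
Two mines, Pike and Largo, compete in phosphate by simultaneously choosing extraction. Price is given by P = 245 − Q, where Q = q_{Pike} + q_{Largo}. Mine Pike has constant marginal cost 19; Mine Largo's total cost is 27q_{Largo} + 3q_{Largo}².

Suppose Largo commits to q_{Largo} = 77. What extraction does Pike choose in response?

74.5

Mine Pike's profit: π = q_{Pike}(245 − (q_{Pike} + q_{Largo})) − 19q_{Pike}.
∂π/∂q_{Pike} = 226 − 2q_{Pike} − q_{Largo} = 0, so q_{Pike} = 113 − 0.5q_{Largo}.
At q_{Largo} = 77: q_{Pike} = 113 − 0.5·77 = 74.5.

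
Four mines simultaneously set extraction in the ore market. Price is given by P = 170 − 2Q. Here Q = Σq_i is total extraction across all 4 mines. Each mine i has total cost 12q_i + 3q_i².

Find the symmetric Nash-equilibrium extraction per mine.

9.875

A representative mine's profit is π_i = q_i(170 − 2Q) − 12q_i − 3q_i², with Q = q_i + Σ_{j≠i} q_j.
First-order condition: 158 − 10q_i − 2Σ_{j≠i} q_j = 0.
With identical mines, set every q_j = q: then 158 − 10q − 6q = 0, i.e. q = 158/16 = 9.875.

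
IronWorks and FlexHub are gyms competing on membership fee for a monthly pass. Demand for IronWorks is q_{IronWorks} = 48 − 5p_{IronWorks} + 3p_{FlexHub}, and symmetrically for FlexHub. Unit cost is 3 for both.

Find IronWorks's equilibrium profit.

IronWorks's profit: π = (p_{IronWorks} − 3)(48 − 5p_{IronWorks} + 3p_{FlexHub}).
∂π/∂p_{IronWorks} = 63 − 10p_{IronWorks} + 3p_{FlexHub} = 0 ⇒ p_{IronWorks} = 6.3 + 0.3p_{FlexHub}.
By symmetry p_{FlexHub} = p_{IronWorks}; substituting into the reaction function, 0.7p_{IronWorks} = 6.3 and p_{IronWorks} = 9.
q_{IronWorks} = 48 − 5·9 + 3·9 = 30.
Profit = (9 − 3)·30 = 180.

180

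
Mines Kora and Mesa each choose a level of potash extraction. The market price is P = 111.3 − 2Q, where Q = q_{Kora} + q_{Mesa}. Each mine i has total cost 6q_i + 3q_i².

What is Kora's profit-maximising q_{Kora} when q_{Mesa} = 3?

Mine Kora's profit: π = q_{Kora}(111.3 − 2(q_{Kora} + q_{Mesa})) − 6q_{Kora} − 3q_{Kora}².
∂π/∂q_{Kora} = 105.3 − 10q_{Kora} − 2q_{Mesa} = 0, so q_{Kora} = 10.53 − 0.2q_{Mesa}.
At q_{Mesa} = 3: q_{Kora} = 10.53 − 0.2·3 = 9.93.

9.93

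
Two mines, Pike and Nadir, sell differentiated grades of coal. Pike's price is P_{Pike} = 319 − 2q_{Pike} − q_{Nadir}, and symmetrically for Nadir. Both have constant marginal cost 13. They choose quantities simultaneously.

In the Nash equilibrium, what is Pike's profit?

Mine Pike's profit: π = q_{Pike}(319 − 2q_{Pike} − q_{Nadir}) − 13q_{Pike}.
∂π/∂q_{Pike} = 306 − 4q_{Pike} − q_{Nadir} = 0 ⇒ q_{Pike} = 76.5 − 0.25q_{Nadir}.
Setting q_{Pike} = q_{Nadir} in the reaction function: q_{Pike} = 76.5 − 0.25q_{Pike}, so q_{Pike} = 76.5 / 1.25 = 61.2.
P_{Pike} = 319 − 2·61.2 − 61.2 = 135.4.
Profit = (135.4 − 13)·61.2 = 7490.88.

7490.88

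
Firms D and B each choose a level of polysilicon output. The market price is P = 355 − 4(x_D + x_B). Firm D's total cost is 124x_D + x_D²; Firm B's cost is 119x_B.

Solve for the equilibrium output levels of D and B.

Firm D's profit: π = x_D(355 − 4(x_D + x_B)) − 124x_D − x_D².
∂π/∂x_D = 231 − 10x_D − 4x_B = 0, so x_D = 23.1 − 0.4x_B.
For B: ∂π/∂x_B = 236 − 8x_B − 4x_D = 0 ⇒ x_B = 29.5 − 0.5x_D.
Solving the two reaction functions simultaneously: (1 − (−0.4)(−0.5))x_D = 23.1 − 0.4·29.5, so 0.8x_D = 11.3 and x_D = 14.125.
Then x_B = 29.5 − 0.5·14.125 = 22.4375.

14.125, 22.4375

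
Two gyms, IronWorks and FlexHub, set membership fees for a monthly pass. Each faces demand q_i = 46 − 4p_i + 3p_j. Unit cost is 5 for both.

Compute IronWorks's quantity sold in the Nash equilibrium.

IronWorks's profit: π = (p_{IronWorks} − 5)(46 − 4p_{IronWorks} + 3p_{FlexHub}).
∂π/∂p_{IronWorks} = 66 − 8p_{IronWorks} + 3p_{FlexHub} = 0 ⇒ p_{IronWorks} = 8.25 + 0.375p_{FlexHub}.
The game is symmetric, so in equilibrium p_{FlexHub} = p_{IronWorks}: the reaction function gives 0.625p_{IronWorks} = 8.25, hence p_{IronWorks} = 13.2.
q_{IronWorks} = 46 − 4·13.2 + 3·13.2 = 32.8.

32.8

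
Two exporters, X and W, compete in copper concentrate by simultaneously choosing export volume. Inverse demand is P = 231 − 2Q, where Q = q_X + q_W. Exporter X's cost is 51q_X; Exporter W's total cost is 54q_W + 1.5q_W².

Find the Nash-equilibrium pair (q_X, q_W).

37.75, 14.5

Exporter X's profit: π = q_X(231 − 2(q_X + q_W)) − 51q_X.
∂π/∂q_X = 180 − 4q_X − 2q_W = 0, so q_X = 45 − 0.5q_W.
For W: ∂π/∂q_W = 177 − 7q_W − 2q_X = 0 ⇒ q_W = 177/7 − (2/7)q_X.
Solving the two reaction functions simultaneously: (1 − (−0.5)(−2/7))q_X = 45 − 0.5·(177/7), so (6/7)q_X = 453/14 and q_X = 37.75.
Then q_W = 177/7 − (2/7)·37.75 = 14.5.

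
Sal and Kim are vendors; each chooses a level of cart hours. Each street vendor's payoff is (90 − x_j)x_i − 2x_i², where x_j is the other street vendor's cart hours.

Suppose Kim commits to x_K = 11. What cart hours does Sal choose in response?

Sal's payoff is (90 − x_K)x_S − 2x_S².
∂π/∂x_S = 90 − x_K − 4x_S = 0, so x_S = 22.5 − 0.25x_K.
At x_K = 11: x_S = 22.5 − 0.25·11 = 19.75.

19.75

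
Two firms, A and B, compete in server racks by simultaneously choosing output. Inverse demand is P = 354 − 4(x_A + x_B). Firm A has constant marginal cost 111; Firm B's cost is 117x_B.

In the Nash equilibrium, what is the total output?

Firm A's profit: π = x_A(354 − 4(x_A + x_B)) − 111x_A.
∂π/∂x_A = 243 − 8x_A − 4x_B = 0, so x_A = 30.375 − 0.5x_B.
By the same steps for B: x_B = 29.625 − 0.5x_A.
Solving the two reaction functions simultaneously: (1 − (−0.5)(−0.5))x_A = 30.375 − 0.5·29.625, so 0.75x_A = 15.5625 and x_A = 20.75.
Then x_B = 29.625 − 0.5·20.75 = 19.25.
Total output: 20.75 + 19.25 = 40.

40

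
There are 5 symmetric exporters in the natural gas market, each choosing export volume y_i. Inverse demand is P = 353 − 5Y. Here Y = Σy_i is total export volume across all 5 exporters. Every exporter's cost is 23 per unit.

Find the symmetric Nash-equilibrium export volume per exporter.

11

A representative exporter's profit is π_i = y_i(353 − 5Y) − 23y_i, with Y = y_i + Σ_{j≠i} y_j.
First-order condition: 330 − 10y_i − 5Σ_{j≠i} y_j = 0.
Imposing symmetry (y_j = y for all j) turns Σ_{j≠i} y_j into 4y, so 330 = 30y and y = 11.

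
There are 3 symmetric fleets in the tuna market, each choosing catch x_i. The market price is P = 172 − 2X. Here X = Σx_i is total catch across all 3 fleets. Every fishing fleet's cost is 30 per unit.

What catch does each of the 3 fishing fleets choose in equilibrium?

17.75

A representative fishing fleet's profit is π_i = x_i(172 − 2X) − 30x_i, with X = x_i + Σ_{j≠i} x_j.
First-order condition: 142 − 4x_i − 2Σ_{j≠i} x_j = 0.
With identical fishing fleets, set every x_j = x: then 142 − 4x − 4x = 0, i.e. x = 142/8 = 17.75.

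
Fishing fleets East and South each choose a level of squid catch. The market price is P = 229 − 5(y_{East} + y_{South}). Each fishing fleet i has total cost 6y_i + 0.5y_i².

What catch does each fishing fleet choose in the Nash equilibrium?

13.9375

Fishing fleet East's profit: π = y_{East}(229 − 5(y_{East} + y_{South})) − 6y_{East} − 0.5y_{East}².
∂π/∂y_{East} = 223 − 11y_{East} − 5y_{South} = 0, so y_{East} = 223/11 − (5/11)y_{South}.
By symmetry y_{South} = y_{East}; substituting into the reaction function, (16/11)y_{East} = 223/11 and y_{East} = 13.9375.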